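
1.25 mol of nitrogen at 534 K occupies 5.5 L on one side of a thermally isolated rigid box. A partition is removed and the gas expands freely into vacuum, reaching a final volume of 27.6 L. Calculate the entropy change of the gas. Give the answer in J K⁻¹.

ΔS_gas = 16.8 J/K

No heat is exchanged and no work is done, so the ideal-gas temperature stays constant.
Entropy is a state function; using a reversible isothermal path, ΔS_gas = nR ln(V₂/V₁) = 1.25 × 8.314 × ln(27.6/5.5) = 16.8 J/K.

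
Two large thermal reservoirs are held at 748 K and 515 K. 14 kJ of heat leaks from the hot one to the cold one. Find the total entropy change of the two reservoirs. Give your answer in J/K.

ΔS_hot = −Q/T_H = −14000/748 = -18.717 J/K and ΔS_cold = +Q/T_C = 14000/515 = 27.184 J/K.
ΔS_total = -18.717 + 27.184 = 8.47 J/K, positive as the second law requires.

ΔS_total = 8.47 J/K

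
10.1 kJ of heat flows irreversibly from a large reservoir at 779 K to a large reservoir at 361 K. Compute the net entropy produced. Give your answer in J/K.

ΔS_hot = −Q/T_H = −10100/779 = -12.97 J/K and ΔS_cold = +Q/T_C = 10100/361 = 27.98 J/K.
ΔS_total = -12.97 + 27.98 = 15 J/K, positive as the second law requires.

ΔS_total = 15 J/K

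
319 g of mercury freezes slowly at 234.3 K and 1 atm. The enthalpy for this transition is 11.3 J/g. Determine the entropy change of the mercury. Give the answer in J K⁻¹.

ΔS = -15.4 J/K

Heat released by the substance: Q = −mL = −319 × 11.3 = −3604.7 J.
At constant T, ΔS = Q_rev/T = −3604.7 / 234.3 = -15.4 J/K.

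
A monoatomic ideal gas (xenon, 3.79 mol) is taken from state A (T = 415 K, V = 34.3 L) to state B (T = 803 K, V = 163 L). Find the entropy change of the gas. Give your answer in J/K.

ΔS = 80.3 J/K

Entropy is a state function: ΔS = nC_V ln(T₂/T₁) + nR ln(V₂/V₁), with C_V = 3R/2 = 12.47 J mol⁻¹ K⁻¹ for a monoatomic ideal gas.
ΔS = 3.79 × [12.47 × ln(803/415) + 8.314 × ln(163/34.3)] = 80.3 J/K.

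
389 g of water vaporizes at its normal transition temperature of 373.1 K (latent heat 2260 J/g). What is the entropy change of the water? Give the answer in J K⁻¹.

ΔS = 2360 J/K

Heat absorbed by the substance: Q = mL = 389 × 2260 = 879140 J.
At constant T, ΔS = Q_rev/T = 879140 / 373.1 = 2360 J/K.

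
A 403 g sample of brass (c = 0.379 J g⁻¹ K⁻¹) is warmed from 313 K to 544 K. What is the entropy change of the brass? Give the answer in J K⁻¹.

ΔS = ∫dQ_rev/T = m c ln(T₂/T₁) = 403 × 0.379 × ln(544/313) = 84.4 J/K.

ΔS = 84.4 J/K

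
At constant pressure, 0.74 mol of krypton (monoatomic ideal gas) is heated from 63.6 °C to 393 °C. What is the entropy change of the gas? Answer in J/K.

ΔS = 10.5 J/K

In kelvin: T₁ = 336.75 K, T₂ = 666.15 K. At constant pressure, ΔS = nC_p ln(T₂/T₁) with C_p = 5R/2 = 20.79 J mol⁻¹ K⁻¹.
ΔS = 0.74 × 20.79 × ln(666.15/336.75) = 10.5 J/K.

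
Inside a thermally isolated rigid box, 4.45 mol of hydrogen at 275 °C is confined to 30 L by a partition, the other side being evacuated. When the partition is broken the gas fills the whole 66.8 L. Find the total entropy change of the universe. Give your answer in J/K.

No heat is exchanged and no work is done, so the ideal-gas temperature stays constant.
Entropy is a state function; using a reversible isothermal path, ΔS_gas = nR ln(V₂/V₁) = 4.45 × 8.314 × ln(66.8/30) = 29.6 J/K.
The insulated surroundings exchange no heat, so ΔS_surr = 0 and ΔS_universe = ΔS_gas.

ΔS_universe = 29.6 J/K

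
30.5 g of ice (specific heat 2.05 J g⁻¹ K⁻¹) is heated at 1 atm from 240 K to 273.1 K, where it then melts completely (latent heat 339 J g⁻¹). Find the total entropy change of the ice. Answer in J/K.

Warming step: ΔS₁ = m c ln(T_tr/T_i) = 30.5 × 2.05 × ln(273.1/240) = 8.078 J/K.
Phase change: ΔS₂ = +mL/T_tr = 30.5 × 339 / 273.1 = 37.86 J/K.
ΔS_total = (8.078) + (37.86) = 45.9 J/K.

ΔS = 45.9 J/K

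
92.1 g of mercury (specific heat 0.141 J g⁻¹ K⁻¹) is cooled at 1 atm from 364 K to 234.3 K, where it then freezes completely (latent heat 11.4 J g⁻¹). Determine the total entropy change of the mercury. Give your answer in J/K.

Cooling step: ΔS₁ = m c ln(T_tr/T_i) = 92.1 × 0.141 × ln(234.3/364) = -5.721 J/K.
Phase change: ΔS₂ = −mL/T_tr = −92.1 × 11.4 / 234.3 = -4.481 J/K.
ΔS_total = (-5.721) + (-4.481) = -10.2 J/K.

ΔS = -10.2 J/K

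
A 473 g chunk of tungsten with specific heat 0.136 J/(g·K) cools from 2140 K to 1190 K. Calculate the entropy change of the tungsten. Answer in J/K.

ΔS = ∫dQ_rev/T = m c ln(T₂/T₁) = 473 × 0.136 × ln(1190/2140) = -37.8 J/K.

ΔS = -37.8 J/K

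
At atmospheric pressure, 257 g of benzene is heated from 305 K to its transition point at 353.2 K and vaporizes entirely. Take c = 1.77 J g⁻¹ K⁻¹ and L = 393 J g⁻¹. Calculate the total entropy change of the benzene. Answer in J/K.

ΔS = 353 J/K

Warming step: ΔS₁ = m c ln(T_tr/T_i) = 257 × 1.77 × ln(353.2/305) = 66.74 J/K.
Phase change: ΔS₂ = +mL/T_tr = 257 × 393 / 353.2 = 286 J/K.
ΔS_total = (66.74) + (286) = 353 J/K.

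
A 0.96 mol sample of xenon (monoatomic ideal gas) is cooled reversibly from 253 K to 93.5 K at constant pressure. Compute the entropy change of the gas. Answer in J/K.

ΔS = -19.9 J/K

At constant pressure, ΔS = nC_p ln(T₂/T₁) with C_p = 5R/2 = 20.79 J mol⁻¹ K⁻¹.
ΔS = 0.96 × 20.79 × ln(93.5/253) = -19.9 J/K.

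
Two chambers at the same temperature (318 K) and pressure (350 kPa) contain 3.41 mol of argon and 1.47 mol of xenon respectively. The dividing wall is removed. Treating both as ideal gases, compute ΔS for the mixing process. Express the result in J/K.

Mole fractions: x_A = 3.41/4.88 = 0.699, x_B = 0.301.
ΔS_mix = −R(n_A ln x_A + n_B ln x_B) = −8.314 × (3.41 ln 0.699 + 1.47 ln 0.301) = 24.8 J/K.

ΔS_mix = 24.8 J/K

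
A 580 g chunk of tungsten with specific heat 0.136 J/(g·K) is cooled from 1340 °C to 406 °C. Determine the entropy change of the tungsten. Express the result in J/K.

In kelvin: T₁ = 1613.15 K, T₂ = 679.15 K. ΔS = ∫dQ_rev/T = m c ln(T₂/T₁) = 580 × 0.136 × ln(679.15/1613.15) = -68.2 J/K.

ΔS = -68.2 J/K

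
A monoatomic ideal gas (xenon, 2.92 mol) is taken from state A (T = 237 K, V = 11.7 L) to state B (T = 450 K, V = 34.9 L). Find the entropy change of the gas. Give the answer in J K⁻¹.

Entropy is a state function: ΔS = nC_V ln(T₂/T₁) + nR ln(V₂/V₁), with C_V = 3R/2 = 12.47 J mol⁻¹ K⁻¹ for a monoatomic ideal gas.
ΔS = 2.92 × [12.47 × ln(450/237) + 8.314 × ln(34.9/11.7)] = 49.9 J/K.

ΔS = 49.9 J/K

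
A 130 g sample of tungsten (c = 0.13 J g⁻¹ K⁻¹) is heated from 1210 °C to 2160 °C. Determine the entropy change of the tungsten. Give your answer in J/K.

In kelvin: T₁ = 1483.15 K, T₂ = 2433.15 K. ΔS = ∫dQ_rev/T = m c ln(T₂/T₁) = 130 × 0.13 × ln(2433.15/1483.15) = 8.37 J/K.

ΔS = 8.37 J/K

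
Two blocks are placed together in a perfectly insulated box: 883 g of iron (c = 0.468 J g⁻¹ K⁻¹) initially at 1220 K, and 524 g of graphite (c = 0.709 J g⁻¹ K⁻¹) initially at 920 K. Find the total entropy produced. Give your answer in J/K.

ΔS_total = 7.73 J/K

Energy balance: T_f = (m₁c₁T₁ + m₂c₂T₂)/(m₁c₁ + m₂c₂) = 1078 K.
ΔS₁ = m₁c₁ ln(T_f/T₁) = 413.244 × ln(1078/1220) = -51.145 J/K.
ΔS₂ = m₂c₂ ln(T_f/T₂) = 371.516 × ln(1078/920) = 58.873 J/K.
ΔS_total = -51.145 + 58.873 = 7.73 J/K.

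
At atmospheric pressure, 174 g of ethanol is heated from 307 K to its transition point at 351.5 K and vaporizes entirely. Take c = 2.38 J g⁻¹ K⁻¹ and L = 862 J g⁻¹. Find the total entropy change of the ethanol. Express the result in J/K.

Warming step: ΔS₁ = m c ln(T_tr/T_i) = 174 × 2.38 × ln(351.5/307) = 56.06 J/K.
Phase change: ΔS₂ = +mL/T_tr = 174 × 862 / 351.5 = 426.7 J/K.
ΔS_total = (56.06) + (426.7) = 483 J/K.

ΔS = 483 J/K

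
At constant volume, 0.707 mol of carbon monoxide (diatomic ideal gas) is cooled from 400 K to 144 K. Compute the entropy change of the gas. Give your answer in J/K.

At constant volume, ΔS = nC_V ln(T₂/T₁) with C_V = 5R/2 = 20.79 J mol⁻¹ K⁻¹.
ΔS = 0.707 × 20.79 × ln(144/400) = -15 J/K.

ΔS = -15 J/K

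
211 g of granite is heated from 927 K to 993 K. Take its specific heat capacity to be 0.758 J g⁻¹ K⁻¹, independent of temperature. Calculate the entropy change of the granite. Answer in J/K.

ΔS = ∫dQ_rev/T = m c ln(T₂/T₁) = 211 × 0.758 × ln(993/927) = 11 J/K.

ΔS = 11 J/K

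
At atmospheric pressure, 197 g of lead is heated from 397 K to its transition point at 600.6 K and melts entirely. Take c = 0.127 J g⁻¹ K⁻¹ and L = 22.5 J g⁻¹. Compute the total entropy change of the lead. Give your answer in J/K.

ΔS = 17.7 J/K

Warming step: ΔS₁ = m c ln(T_tr/T_i) = 197 × 0.127 × ln(600.6/397) = 10.36 J/K.
Phase change: ΔS₂ = +mL/T_tr = 197 × 22.5 / 600.6 = 7.38 J/K.
ΔS_total = (10.36) + (7.38) = 17.7 J/K.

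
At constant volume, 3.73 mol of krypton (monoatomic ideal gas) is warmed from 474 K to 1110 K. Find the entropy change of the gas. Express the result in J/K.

ΔS = 39.6 J/K

At constant volume, ΔS = nC_V ln(T₂/T₁) with C_V = 3R/2 = 12.47 J mol⁻¹ K⁻¹.
ΔS = 3.73 × 12.47 × ln(1110/474) = 39.6 J/K.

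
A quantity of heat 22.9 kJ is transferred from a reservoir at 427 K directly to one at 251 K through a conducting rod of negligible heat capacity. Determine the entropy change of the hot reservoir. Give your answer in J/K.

ΔS_hot = -53.6 J/K

The hot reservoir loses heat Q, so ΔS_hot = −Q/T_H = −22900/427 = -53.6 J/K.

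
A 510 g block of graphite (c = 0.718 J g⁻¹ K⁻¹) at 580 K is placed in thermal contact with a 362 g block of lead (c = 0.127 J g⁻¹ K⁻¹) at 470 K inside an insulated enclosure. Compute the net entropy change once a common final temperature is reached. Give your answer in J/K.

ΔS_total = 0.855 J/K

Energy balance: T_f = (m₁c₁T₁ + m₂c₂T₂)/(m₁c₁ + m₂c₂) = 567.73 K.
ΔS₁ = m₁c₁ ln(T_f/T₁) = 366.18 × ln(567.73/580) = -7.83 J/K.
ΔS₂ = m₂c₂ ln(T_f/T₂) = 45.974 × ln(567.73/470) = 8.685 J/K.
ΔS_total = -7.83 + 8.685 = 0.855 J/K.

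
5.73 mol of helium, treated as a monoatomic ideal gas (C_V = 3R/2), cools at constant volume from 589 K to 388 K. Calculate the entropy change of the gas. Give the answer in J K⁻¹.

At constant volume, ΔS = nC_V ln(T₂/T₁) with C_V = 3R/2 = 12.47 J mol⁻¹ K⁻¹.
ΔS = 5.73 × 12.47 × ln(388/589) = -29.8 J/K.

ΔS = -29.8 J/K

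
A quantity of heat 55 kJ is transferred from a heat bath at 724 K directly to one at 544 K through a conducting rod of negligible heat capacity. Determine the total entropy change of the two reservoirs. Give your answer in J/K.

ΔS_hot = −Q/T_H = −55000/724 = -75.97 J/K and ΔS_cold = +Q/T_C = 55000/544 = 101.1 J/K.
ΔS_total = -75.97 + 101.1 = 25.1 J/K, positive as the second law requires.

ΔS_total = 25.1 J/K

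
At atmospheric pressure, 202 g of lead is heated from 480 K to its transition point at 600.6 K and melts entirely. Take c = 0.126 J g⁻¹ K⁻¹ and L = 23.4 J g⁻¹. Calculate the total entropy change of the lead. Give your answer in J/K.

ΔS = 13.6 J/K

Warming step: ΔS₁ = m c ln(T_tr/T_i) = 202 × 0.126 × ln(600.6/480) = 5.705 J/K.
Phase change: ΔS₂ = +mL/T_tr = 202 × 23.4 / 600.6 = 7.87 J/K.
ΔS_total = (5.705) + (7.87) = 13.6 J/K.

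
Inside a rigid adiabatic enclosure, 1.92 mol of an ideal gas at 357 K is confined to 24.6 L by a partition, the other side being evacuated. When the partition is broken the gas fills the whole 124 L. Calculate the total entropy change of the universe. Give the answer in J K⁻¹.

For an ideal gas in free expansion Q = 0 and W = 0, so T is unchanged.
Entropy is a state function; using a reversible isothermal path, ΔS_gas = nR ln(V₂/V₁) = 1.92 × 8.314 × ln(124/24.6) = 25.8 J/K.
The insulated surroundings exchange no heat, so ΔS_surr = 0 and ΔS_universe = ΔS_gas.

ΔS_universe = 25.8 J/K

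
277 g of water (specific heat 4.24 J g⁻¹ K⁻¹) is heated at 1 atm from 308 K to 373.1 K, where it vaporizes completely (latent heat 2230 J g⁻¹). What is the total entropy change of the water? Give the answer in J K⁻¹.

Warming step: ΔS₁ = m c ln(T_tr/T_i) = 277 × 4.24 × ln(373.1/308) = 225.2 J/K.
Phase change: ΔS₂ = +mL/T_tr = 277 × 2230 / 373.1 = 1656 J/K.
ΔS_total = (225.2) + (1656) = 1880 J/K.

ΔS = 1880 J/K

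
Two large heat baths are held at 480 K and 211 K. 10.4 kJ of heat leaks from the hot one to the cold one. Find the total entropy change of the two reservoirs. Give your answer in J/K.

ΔS_hot = −Q/T_H = −10400/480 = -21.67 J/K and ΔS_cold = +Q/T_C = 10400/211 = 49.29 J/K.
ΔS_total = -21.67 + 49.29 = 27.6 J/K, positive as the second law requires.

ΔS_total = 27.6 J/K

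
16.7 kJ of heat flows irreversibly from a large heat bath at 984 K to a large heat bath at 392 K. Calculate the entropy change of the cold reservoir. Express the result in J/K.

The cold reservoir gains heat Q, so ΔS_cold = +Q/T_C = 16700/392 = 42.6 J/K.

ΔS_cold = 42.6 J/K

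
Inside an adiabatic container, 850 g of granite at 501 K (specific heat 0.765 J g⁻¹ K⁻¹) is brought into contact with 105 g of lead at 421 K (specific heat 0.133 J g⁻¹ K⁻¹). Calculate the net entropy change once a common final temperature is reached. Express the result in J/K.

ΔS_total = 0.196 J/K

Energy balance: T_f = (m₁c₁T₁ + m₂c₂T₂)/(m₁c₁ + m₂c₂) = 499.32 K.
ΔS₁ = m₁c₁ ln(T_f/T₁) = 650.25 × ln(499.32/501) = -2.187 J/K.
ΔS₂ = m₂c₂ ln(T_f/T₂) = 13.965 × ln(499.32/421) = 2.383 J/K.
ΔS_total = -2.187 + 2.383 = 0.196 J/K.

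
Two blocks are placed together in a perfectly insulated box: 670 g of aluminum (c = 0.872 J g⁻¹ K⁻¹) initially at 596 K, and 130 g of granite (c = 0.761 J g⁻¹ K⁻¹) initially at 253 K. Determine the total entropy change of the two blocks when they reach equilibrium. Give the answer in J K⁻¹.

ΔS_total = 25.3 J/K

Energy balance: T_f = (m₁c₁T₁ + m₂c₂T₂)/(m₁c₁ + m₂c₂) = 546.33 K.
ΔS₁ = m₁c₁ ln(T_f/T₁) = 584.24 × ln(546.33/596) = -50.84 J/K.
ΔS₂ = m₂c₂ ln(T_f/T₂) = 98.93 × ln(546.33/253) = 76.16 J/K.
ΔS_total = -50.84 + 76.16 = 25.3 J/K.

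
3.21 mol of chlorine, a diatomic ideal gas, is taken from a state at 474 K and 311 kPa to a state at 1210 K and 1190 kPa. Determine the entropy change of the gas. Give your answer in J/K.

ΔS = 51.7 J/K

ΔS = nC_p ln(T₂/T₁) − nR ln(P₂/P₁), with C_p = 7R/2 = 29.1 J mol⁻¹ K⁻¹ for a diatomic ideal gas.
ΔS = 3.21 × [29.1 × ln(1210/474) − 8.314 × ln(1190/311)] = 51.7 J/K.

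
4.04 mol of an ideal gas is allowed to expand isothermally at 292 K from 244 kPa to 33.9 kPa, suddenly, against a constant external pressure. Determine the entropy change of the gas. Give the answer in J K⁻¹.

ΔS_gas = 66.3 J/K

Entropy is a state function, so ΔS_gas depends only on the end states.
For an isothermal ideal gas ΔS_gas = nR ln(P₁/P₂) = 4.04 × 8.314 × ln(244/33.9) = 66.3 J/K.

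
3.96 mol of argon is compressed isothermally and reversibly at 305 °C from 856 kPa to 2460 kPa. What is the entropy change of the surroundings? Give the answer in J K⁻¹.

For an isothermal ideal gas ΔS_gas = nR ln(P₁/P₂) = 3.96 × 8.314 × ln(856/2460) = -34.8 J/K.
The process is reversible, so ΔS_surr = −ΔS_gas = 34.8 J/K and ΔS_universe = 0.

ΔS_surr = 34.8 J/K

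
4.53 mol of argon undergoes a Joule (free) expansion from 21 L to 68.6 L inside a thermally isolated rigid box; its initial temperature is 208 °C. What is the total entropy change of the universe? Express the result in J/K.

ΔS_universe = 44.6 J/K

No heat is exchanged and no work is done, so the ideal-gas temperature stays constant.
Entropy is a state function; using a reversible isothermal path, ΔS_gas = nR ln(V₂/V₁) = 4.53 × 8.314 × ln(68.6/21) = 44.6 J/K.
The insulated surroundings exchange no heat, so ΔS_surr = 0 and ΔS_universe = ΔS_gas.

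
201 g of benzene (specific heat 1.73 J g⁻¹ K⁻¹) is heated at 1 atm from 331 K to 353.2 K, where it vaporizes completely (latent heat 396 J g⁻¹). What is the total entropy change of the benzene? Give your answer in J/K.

ΔS = 248 J/K

Warming step: ΔS₁ = m c ln(T_tr/T_i) = 201 × 1.73 × ln(353.2/331) = 22.57 J/K.
Phase change: ΔS₂ = +mL/T_tr = 201 × 396 / 353.2 = 225.4 J/K.
ΔS_total = (22.57) + (225.4) = 248 J/K.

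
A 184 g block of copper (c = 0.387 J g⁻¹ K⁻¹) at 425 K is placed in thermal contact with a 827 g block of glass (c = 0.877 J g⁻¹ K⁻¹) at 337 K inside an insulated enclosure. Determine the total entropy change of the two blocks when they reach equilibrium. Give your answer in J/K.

Energy balance: T_f = (m₁c₁T₁ + m₂c₂T₂)/(m₁c₁ + m₂c₂) = 344.87 K.
ΔS₁ = m₁c₁ ln(T_f/T₁) = 71.208 × ln(344.87/425) = -14.88 J/K.
ΔS₂ = m₂c₂ ln(T_f/T₂) = 725.279 × ln(344.87/337) = 16.74 J/K.
ΔS_total = -14.88 + 16.74 = 1.86 J/K.

ΔS_total = 1.86 J/K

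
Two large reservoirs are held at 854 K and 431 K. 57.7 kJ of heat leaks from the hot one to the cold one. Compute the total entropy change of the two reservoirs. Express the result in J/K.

ΔS_hot = −Q/T_H = −57700/854 = -67.56 J/K and ΔS_cold = +Q/T_C = 57700/431 = 133.9 J/K.
ΔS_total = -67.56 + 133.9 = 66.3 J/K, positive as the second law requires.

ΔS_total = 66.3 J/K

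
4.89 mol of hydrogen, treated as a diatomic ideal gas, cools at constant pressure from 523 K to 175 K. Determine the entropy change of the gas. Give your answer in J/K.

ΔS = -156 J/K

At constant pressure, ΔS = nC_p ln(T₂/T₁) with C_p = 7R/2 = 29.1 J mol⁻¹ K⁻¹.
ΔS = 4.89 × 29.1 × ln(175/523) = -156 J/K.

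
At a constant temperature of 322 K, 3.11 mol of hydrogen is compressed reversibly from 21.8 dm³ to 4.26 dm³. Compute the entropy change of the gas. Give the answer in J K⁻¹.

For an isothermal ideal gas ΔS_gas = nR ln(V₂/V₁) = 3.11 × 8.314 × ln(4.26/21.8) = -42.2 J/K.

ΔS_gas = -42.2 J/K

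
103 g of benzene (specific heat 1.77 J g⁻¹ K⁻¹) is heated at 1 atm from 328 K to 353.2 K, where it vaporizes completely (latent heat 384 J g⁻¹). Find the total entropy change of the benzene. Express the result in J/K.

ΔS = 125 J/K

Warming step: ΔS₁ = m c ln(T_tr/T_i) = 103 × 1.77 × ln(353.2/328) = 13.49 J/K.
Phase change: ΔS₂ = +mL/T_tr = 103 × 384 / 353.2 = 112 J/K.
ΔS_total = (13.49) + (112) = 125 J/K.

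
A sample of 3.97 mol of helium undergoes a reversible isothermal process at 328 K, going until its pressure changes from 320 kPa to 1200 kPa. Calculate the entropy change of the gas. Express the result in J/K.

For an isothermal ideal gas ΔS_gas = nR ln(P₁/P₂) = 3.97 × 8.314 × ln(320/1200) = -43.6 J/K.

ΔS_gas = -43.6 J/K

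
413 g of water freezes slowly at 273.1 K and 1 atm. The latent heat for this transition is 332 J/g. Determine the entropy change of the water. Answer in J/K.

ΔS = -502 J/K

Heat released by the substance: Q = −mL = −413 × 332 = −137116 J.
At constant T, ΔS = Q_rev/T = −137116 / 273.1 = -502 J/K.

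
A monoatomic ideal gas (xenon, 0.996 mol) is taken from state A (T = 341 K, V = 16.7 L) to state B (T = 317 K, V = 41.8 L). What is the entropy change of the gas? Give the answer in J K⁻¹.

ΔS = 6.69 J/K

Entropy is a state function: ΔS = nC_V ln(T₂/T₁) + nR ln(V₂/V₁), with C_V = 3R/2 = 12.47 J mol⁻¹ K⁻¹ for a monoatomic ideal gas.
ΔS = 0.996 × [12.47 × ln(317/341) + 8.314 × ln(41.8/16.7)] = 6.69 J/K.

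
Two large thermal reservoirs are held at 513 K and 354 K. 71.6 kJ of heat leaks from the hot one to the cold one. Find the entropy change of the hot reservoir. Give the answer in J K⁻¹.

ΔS_hot = -140 J/K

The hot reservoir loses heat Q, so ΔS_hot = −Q/T_H = −71600/513 = -140 J/K.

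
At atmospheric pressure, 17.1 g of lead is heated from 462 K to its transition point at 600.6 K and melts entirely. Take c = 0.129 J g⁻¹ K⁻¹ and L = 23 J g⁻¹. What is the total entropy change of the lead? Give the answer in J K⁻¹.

Warming step: ΔS₁ = m c ln(T_tr/T_i) = 17.1 × 0.129 × ln(600.6/462) = 0.5787 J/K.
Phase change: ΔS₂ = +mL/T_tr = 17.1 × 23 / 600.6 = 0.6548 J/K.
ΔS_total = (0.5787) + (0.6548) = 1.23 J/K.

ΔS = 1.23 J/K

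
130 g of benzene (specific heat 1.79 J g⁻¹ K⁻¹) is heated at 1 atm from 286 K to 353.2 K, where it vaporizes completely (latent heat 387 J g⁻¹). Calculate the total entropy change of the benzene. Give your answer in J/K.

Warming step: ΔS₁ = m c ln(T_tr/T_i) = 130 × 1.79 × ln(353.2/286) = 49.11 J/K.
Phase change: ΔS₂ = +mL/T_tr = 130 × 387 / 353.2 = 142.4 J/K.
ΔS_total = (49.11) + (142.4) = 192 J/K.

ΔS = 192 J/K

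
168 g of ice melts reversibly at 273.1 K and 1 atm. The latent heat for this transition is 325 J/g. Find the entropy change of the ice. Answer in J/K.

ΔS = 200 J/K

Heat absorbed by the substance: Q = mL = 168 × 325 = 54600 J.
At constant T, ΔS = Q_rev/T = 54600 / 273.1 = 200 J/K.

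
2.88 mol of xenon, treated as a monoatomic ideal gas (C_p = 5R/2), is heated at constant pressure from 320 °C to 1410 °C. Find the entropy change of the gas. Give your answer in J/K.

In kelvin: T₁ = 593.15 K, T₂ = 1683.15 K. At constant pressure, ΔS = nC_p ln(T₂/T₁) with C_p = 5R/2 = 20.79 J mol⁻¹ K⁻¹.
ΔS = 2.88 × 20.79 × ln(1683.15/593.15) = 62.4 J/K.

ΔS = 62.4 J/K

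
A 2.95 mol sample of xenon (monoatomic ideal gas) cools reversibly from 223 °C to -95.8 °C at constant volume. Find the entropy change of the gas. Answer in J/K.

In kelvin: T₁ = 496.15 K, T₂ = 177.35 K. At constant volume, ΔS = nC_V ln(T₂/T₁) with C_V = 3R/2 = 12.47 J mol⁻¹ K⁻¹.
ΔS = 2.95 × 12.47 × ln(177.35/496.15) = -37.8 J/K.

ΔS = -37.8 J/K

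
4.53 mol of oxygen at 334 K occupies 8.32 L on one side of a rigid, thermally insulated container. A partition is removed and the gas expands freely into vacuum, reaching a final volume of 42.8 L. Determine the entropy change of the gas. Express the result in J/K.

ΔS_gas = 61.7 J/K

For an ideal gas in free expansion Q = 0 and W = 0, so T is unchanged.
Entropy is a state function; using a reversible isothermal path, ΔS_gas = nR ln(V₂/V₁) = 4.53 × 8.314 × ln(42.8/8.32) = 61.7 J/K.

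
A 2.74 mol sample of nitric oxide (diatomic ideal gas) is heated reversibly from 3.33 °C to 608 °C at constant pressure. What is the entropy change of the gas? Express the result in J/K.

ΔS = 92.4 J/K

In kelvin: T₁ = 276.48 K, T₂ = 881.15 K. At constant pressure, ΔS = nC_p ln(T₂/T₁) with C_p = 7R/2 = 29.1 J mol⁻¹ K⁻¹.
ΔS = 2.74 × 29.1 × ln(881.15/276.48) = 92.4 J/K.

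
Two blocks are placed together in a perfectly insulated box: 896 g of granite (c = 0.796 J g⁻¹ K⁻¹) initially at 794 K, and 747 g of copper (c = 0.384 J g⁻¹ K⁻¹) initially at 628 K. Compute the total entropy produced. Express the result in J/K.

Energy balance: T_f = (m₁c₁T₁ + m₂c₂T₂)/(m₁c₁ + m₂c₂) = 746.39 K.
ΔS₁ = m₁c₁ ln(T_f/T₁) = 713.216 × ln(746.39/794) = -44.11 J/K.
ΔS₂ = m₂c₂ ln(T_f/T₂) = 286.848 × ln(746.39/628) = 49.54 J/K.
ΔS_total = -44.11 + 49.54 = 5.43 J/K.

ΔS_total = 5.43 J/K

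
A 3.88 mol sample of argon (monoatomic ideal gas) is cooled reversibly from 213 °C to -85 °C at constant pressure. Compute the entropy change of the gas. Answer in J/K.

ΔS = -76.6 J/K

In kelvin: T₁ = 486.15 K, T₂ = 188.15 K. At constant pressure, ΔS = nC_p ln(T₂/T₁) with C_p = 5R/2 = 20.79 J mol⁻¹ K⁻¹.
ΔS = 3.88 × 20.79 × ln(188.15/486.15) = -76.6 J/K.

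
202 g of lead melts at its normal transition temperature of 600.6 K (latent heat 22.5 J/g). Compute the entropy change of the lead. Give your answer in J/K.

ΔS = 7.57 J/K

Heat absorbed by the substance: Q = mL = 202 × 22.5 = 4545 J.
At constant T, ΔS = Q_rev/T = 4545 / 600.6 = 7.57 J/K.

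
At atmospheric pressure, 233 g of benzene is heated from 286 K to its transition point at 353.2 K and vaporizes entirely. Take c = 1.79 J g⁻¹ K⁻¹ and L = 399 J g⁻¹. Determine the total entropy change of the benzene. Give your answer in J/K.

Warming step: ΔS₁ = m c ln(T_tr/T_i) = 233 × 1.79 × ln(353.2/286) = 88.02 J/K.
Phase change: ΔS₂ = +mL/T_tr = 233 × 399 / 353.2 = 263.2 J/K.
ΔS_total = (88.02) + (263.2) = 351 J/K.

ΔS = 351 J/K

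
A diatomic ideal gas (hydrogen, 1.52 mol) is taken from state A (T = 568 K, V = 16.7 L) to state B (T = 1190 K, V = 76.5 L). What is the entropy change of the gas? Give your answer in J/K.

ΔS = 42.6 J/K

Entropy is a state function: ΔS = nC_V ln(T₂/T₁) + nR ln(V₂/V₁), with C_V = 5R/2 = 20.79 J mol⁻¹ K⁻¹ for a diatomic ideal gas.
ΔS = 1.52 × [20.79 × ln(1190/568) + 8.314 × ln(76.5/16.7)] = 42.6 J/K.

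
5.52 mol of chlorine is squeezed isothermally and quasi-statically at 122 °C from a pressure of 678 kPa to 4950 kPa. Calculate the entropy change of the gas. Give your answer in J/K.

ΔS_gas = -91.2 J/K

For an isothermal ideal gas ΔS_gas = nR ln(P₁/P₂) = 5.52 × 8.314 × ln(678/4950) = -91.2 J/K.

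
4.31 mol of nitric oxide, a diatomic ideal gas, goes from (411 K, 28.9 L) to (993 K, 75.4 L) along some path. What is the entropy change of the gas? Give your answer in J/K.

Entropy is a state function: ΔS = nC_V ln(T₂/T₁) + nR ln(V₂/V₁), with C_V = 5R/2 = 20.79 J mol⁻¹ K⁻¹ for a diatomic ideal gas.
ΔS = 4.31 × [20.79 × ln(993/411) + 8.314 × ln(75.4/28.9)] = 113 J/K.

ΔS = 113 J/K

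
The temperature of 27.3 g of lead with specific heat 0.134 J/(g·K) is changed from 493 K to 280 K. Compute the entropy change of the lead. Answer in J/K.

ΔS = -2.07 J/K

ΔS = ∫dQ_rev/T = m c ln(T₂/T₁) = 27.3 × 0.134 × ln(280/493) = -2.07 J/K.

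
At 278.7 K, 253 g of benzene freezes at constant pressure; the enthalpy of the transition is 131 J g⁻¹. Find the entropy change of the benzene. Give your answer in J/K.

ΔS = -119 J/K

Heat released by the substance: Q = −mL = −253 × 131 = −33143 J.
At constant T, ΔS = Q_rev/T = −33143 / 278.7 = -119 J/K.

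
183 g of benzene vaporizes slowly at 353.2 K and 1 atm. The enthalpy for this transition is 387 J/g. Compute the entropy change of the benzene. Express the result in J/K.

Heat absorbed by the substance: Q = mL = 183 × 387 = 70821 J.
At constant T, ΔS = Q_rev/T = 70821 / 353.2 = 201 J/K.

ΔS = 201 J/K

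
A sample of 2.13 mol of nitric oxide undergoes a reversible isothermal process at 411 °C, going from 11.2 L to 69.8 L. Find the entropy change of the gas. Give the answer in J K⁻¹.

For an isothermal ideal gas ΔS_gas = nR ln(V₂/V₁) = 2.13 × 8.314 × ln(69.8/11.2) = 32.4 J/K.

ΔS_gas = 32.4 J/K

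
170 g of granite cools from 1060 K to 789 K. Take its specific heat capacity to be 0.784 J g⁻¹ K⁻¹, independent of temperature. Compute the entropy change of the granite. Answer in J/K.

ΔS = ∫dQ_rev/T = m c ln(T₂/T₁) = 170 × 0.784 × ln(789/1060) = -39.4 J/K.

ΔS = -39.4 J/K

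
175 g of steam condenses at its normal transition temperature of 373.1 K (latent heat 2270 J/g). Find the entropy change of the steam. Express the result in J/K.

ΔS = -1060 J/K

Heat released by the substance: Q = −mL = −175 × 2270 = −397250 J.
At constant T, ΔS = Q_rev/T = −397250 / 373.1 = -1060 J/K.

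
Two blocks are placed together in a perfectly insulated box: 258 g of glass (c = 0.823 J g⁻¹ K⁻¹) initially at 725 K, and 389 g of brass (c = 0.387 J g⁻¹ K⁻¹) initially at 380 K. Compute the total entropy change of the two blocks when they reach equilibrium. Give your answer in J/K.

Energy balance: T_f = (m₁c₁T₁ + m₂c₂T₂)/(m₁c₁ + m₂c₂) = 581.87 K.
ΔS₁ = m₁c₁ ln(T_f/T₁) = 212.334 × ln(581.87/725) = -46.7 J/K.
ΔS₂ = m₂c₂ ln(T_f/T₂) = 150.543 × ln(581.87/380) = 64.14 J/K.
ΔS_total = -46.7 + 64.14 = 17.4 J/K.

ΔS_total = 17.4 J/K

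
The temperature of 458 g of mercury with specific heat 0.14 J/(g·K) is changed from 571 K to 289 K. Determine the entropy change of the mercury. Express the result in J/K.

ΔS = -43.7 J/K

ΔS = ∫dQ_rev/T = m c ln(T₂/T₁) = 458 × 0.14 × ln(289/571) = -43.7 J/K.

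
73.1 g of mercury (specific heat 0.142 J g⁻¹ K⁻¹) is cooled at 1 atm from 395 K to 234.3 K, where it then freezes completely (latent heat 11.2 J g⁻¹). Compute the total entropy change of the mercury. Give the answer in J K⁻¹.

Cooling step: ΔS₁ = m c ln(T_tr/T_i) = 73.1 × 0.142 × ln(234.3/395) = -5.421 J/K.
Phase change: ΔS₂ = −mL/T_tr = −73.1 × 11.2 / 234.3 = -3.494 J/K.
ΔS_total = (-5.421) + (-3.494) = -8.92 J/K.

ΔS = -8.92 J/K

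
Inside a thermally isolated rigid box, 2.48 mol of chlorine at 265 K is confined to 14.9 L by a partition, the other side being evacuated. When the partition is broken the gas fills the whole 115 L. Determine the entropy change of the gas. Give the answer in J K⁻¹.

For an ideal gas in free expansion Q = 0 and W = 0, so T is unchanged.
Entropy is a state function; using a reversible isothermal path, ΔS_gas = nR ln(V₂/V₁) = 2.48 × 8.314 × ln(115/14.9) = 42.1 J/K.

ΔS_gas = 42.1 J/K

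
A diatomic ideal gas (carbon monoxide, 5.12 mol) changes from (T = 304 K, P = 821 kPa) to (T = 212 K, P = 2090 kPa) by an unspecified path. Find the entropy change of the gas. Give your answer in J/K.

ΔS = -93.5 J/K

ΔS = nC_p ln(T₂/T₁) − nR ln(P₂/P₁), with C_p = 7R/2 = 29.1 J mol⁻¹ K⁻¹ for a diatomic ideal gas.
ΔS = 5.12 × [29.1 × ln(212/304) − 8.314 × ln(2090/821)] = -93.5 J/K.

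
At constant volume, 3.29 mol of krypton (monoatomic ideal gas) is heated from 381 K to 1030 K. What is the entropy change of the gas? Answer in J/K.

At constant volume, ΔS = nC_V ln(T₂/T₁) with C_V = 3R/2 = 12.47 J mol⁻¹ K⁻¹.
ΔS = 3.29 × 12.47 × ln(1030/381) = 40.8 J/K.

ΔS = 40.8 J/K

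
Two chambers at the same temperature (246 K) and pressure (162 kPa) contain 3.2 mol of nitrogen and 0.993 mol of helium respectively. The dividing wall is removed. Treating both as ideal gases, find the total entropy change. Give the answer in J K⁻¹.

Mole fractions: x_A = 3.2/4.19 = 0.763, x_B = 0.237.
ΔS_mix = −R(n_A ln x_A + n_B ln x_B) = −8.314 × (3.2 ln 0.763 + 0.993 ln 0.237) = 19.1 J/K.

ΔS_mix = 19.1 J/K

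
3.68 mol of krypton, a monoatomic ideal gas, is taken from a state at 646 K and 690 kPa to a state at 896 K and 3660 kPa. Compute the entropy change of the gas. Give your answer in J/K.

ΔS = -26 J/K

ΔS = nC_p ln(T₂/T₁) − nR ln(P₂/P₁), with C_p = 5R/2 = 20.79 J mol⁻¹ K⁻¹ for a monoatomic ideal gas.
ΔS = 3.68 × [20.79 × ln(896/646) − 8.314 × ln(3660/690)] = -26 J/K.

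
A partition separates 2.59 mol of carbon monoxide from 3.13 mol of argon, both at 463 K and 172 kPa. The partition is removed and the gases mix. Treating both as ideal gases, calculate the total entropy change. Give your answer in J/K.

Mole fractions: x_A = 2.59/5.72 = 0.453, x_B = 0.547.
ΔS_mix = −R(n_A ln x_A + n_B ln x_B) = −8.314 × (2.59 ln 0.453 + 3.13 ln 0.547) = 32.8 J/K.

ΔS_mix = 32.8 J/K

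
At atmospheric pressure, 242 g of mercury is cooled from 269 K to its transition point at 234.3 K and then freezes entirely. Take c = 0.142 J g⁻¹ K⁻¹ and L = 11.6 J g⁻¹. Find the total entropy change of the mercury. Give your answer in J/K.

ΔS = -16.7 J/K

Cooling step: ΔS₁ = m c ln(T_tr/T_i) = 242 × 0.142 × ln(234.3/269) = -4.746 J/K.
Phase change: ΔS₂ = −mL/T_tr = −242 × 11.6 / 234.3 = -11.98 J/K.
ΔS_total = (-4.746) + (-11.98) = -16.7 J/K.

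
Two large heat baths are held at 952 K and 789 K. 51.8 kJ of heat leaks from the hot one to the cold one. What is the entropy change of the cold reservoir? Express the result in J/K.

ΔS_cold = 65.7 J/K

The cold reservoir gains heat Q, so ΔS_cold = +Q/T_C = 51800/789 = 65.7 J/K.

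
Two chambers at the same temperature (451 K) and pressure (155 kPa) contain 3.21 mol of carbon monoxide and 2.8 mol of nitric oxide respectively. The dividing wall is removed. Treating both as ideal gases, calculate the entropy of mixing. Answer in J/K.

ΔS_mix = 34.5 J/K

Mole fractions: x_A = 3.21/6.01 = 0.534, x_B = 0.466.
ΔS_mix = −R(n_A ln x_A + n_B ln x_B) = −8.314 × (3.21 ln 0.534 + 2.8 ln 0.466) = 34.5 J/K.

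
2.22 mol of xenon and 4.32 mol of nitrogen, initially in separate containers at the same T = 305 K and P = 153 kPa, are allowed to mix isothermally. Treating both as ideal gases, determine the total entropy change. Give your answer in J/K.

Mole fractions: x_A = 2.22/6.54 = 0.339, x_B = 0.661.
ΔS_mix = −R(n_A ln x_A + n_B ln x_B) = −8.314 × (2.22 ln 0.339 + 4.32 ln 0.661) = 34.8 J/K.

ΔS_mix = 34.8 J/K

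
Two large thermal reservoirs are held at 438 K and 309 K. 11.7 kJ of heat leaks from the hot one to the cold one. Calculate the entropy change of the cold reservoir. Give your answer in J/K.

ΔS_cold = 37.9 J/K

The cold reservoir gains heat Q, so ΔS_cold = +Q/T_C = 11700/309 = 37.9 J/K.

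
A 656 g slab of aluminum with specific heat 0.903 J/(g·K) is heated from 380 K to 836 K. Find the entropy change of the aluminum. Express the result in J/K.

ΔS = ∫dQ_rev/T = m c ln(T₂/T₁) = 656 × 0.903 × ln(836/380) = 467 J/K.

ΔS = 467 J/K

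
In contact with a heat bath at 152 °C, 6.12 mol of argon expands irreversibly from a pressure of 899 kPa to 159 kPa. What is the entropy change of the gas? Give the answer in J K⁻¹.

Entropy is a state function, so ΔS_gas depends only on the end states.
For an isothermal ideal gas ΔS_gas = nR ln(P₁/P₂) = 6.12 × 8.314 × ln(899/159) = 88.1 J/K.

ΔS_gas = 88.1 J/K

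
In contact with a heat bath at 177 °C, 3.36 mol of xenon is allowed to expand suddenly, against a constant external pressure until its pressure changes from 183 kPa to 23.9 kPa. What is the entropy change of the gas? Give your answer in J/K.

ΔS_gas = 56.9 J/K

Entropy is a state function, so ΔS_gas depends only on the end states.
For an isothermal ideal gas ΔS_gas = nR ln(P₁/P₂) = 3.36 × 8.314 × ln(183/23.9) = 56.9 J/K.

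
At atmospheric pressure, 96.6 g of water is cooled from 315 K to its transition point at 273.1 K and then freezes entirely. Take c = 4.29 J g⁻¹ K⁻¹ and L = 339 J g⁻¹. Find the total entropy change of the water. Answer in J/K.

Cooling step: ΔS₁ = m c ln(T_tr/T_i) = 96.6 × 4.29 × ln(273.1/315) = -59.15 J/K.
Phase change: ΔS₂ = −mL/T_tr = −96.6 × 339 / 273.1 = -119.9 J/K.
ΔS_total = (-59.15) + (-119.9) = -179 J/K.

ΔS = -179 J/K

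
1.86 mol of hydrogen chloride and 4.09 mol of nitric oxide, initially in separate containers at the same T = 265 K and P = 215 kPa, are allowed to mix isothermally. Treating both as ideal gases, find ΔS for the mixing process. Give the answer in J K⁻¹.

ΔS_mix = 30.7 J/K

Mole fractions: x_A = 1.86/5.95 = 0.313, x_B = 0.687.
ΔS_mix = −R(n_A ln x_A + n_B ln x_B) = −8.314 × (1.86 ln 0.313 + 4.09 ln 0.687) = 30.7 J/K.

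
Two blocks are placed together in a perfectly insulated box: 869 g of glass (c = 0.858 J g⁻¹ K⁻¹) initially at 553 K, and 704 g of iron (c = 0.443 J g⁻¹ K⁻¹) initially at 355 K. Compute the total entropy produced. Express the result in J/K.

ΔS_total = 20.2 J/K

Energy balance: T_f = (m₁c₁T₁ + m₂c₂T₂)/(m₁c₁ + m₂c₂) = 494.61 K.
ΔS₁ = m₁c₁ ln(T_f/T₁) = 745.602 × ln(494.61/553) = -83.21 J/K.
ΔS₂ = m₂c₂ ln(T_f/T₂) = 311.872 × ln(494.61/355) = 103.4 J/K.
ΔS_total = -83.21 + 103.4 = 20.2 J/K.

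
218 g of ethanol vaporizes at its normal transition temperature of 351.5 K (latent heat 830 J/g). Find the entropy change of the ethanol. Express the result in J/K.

ΔS = 515 J/K

Heat absorbed by the substance: Q = mL = 218 × 830 = 180940 J.
At constant T, ΔS = Q_rev/T = 180940 / 351.5 = 515 J/K.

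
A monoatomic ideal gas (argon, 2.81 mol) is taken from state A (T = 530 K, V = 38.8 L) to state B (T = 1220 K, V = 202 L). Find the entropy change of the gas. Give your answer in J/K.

ΔS = 67.8 J/K

Entropy is a state function: ΔS = nC_V ln(T₂/T₁) + nR ln(V₂/V₁), with C_V = 3R/2 = 12.47 J mol⁻¹ K⁻¹ for a monoatomic ideal gas.
ΔS = 2.81 × [12.47 × ln(1220/530) + 8.314 × ln(202/38.8)] = 67.8 J/K.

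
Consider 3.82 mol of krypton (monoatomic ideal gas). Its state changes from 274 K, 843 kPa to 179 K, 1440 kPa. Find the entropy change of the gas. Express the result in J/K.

ΔS = nC_p ln(T₂/T₁) − nR ln(P₂/P₁), with C_p = 5R/2 = 20.79 J mol⁻¹ K⁻¹ for a monoatomic ideal gas.
ΔS = 3.82 × [20.79 × ln(179/274) − 8.314 × ln(1440/843)] = -50.8 J/K.

ΔS = -50.8 J/K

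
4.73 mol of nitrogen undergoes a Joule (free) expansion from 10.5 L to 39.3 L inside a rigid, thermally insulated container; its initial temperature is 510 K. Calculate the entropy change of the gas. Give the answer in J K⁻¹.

For an ideal gas in free expansion Q = 0 and W = 0, so T is unchanged.
Entropy is a state function; using a reversible isothermal path, ΔS_gas = nR ln(V₂/V₁) = 4.73 × 8.314 × ln(39.3/10.5) = 51.9 J/K.

ΔS_gas = 51.9 J/K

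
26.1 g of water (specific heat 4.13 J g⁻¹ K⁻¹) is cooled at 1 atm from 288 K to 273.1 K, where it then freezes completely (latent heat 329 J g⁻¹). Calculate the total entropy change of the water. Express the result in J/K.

Cooling step: ΔS₁ = m c ln(T_tr/T_i) = 26.1 × 4.13 × ln(273.1/288) = -5.726 J/K.
Phase change: ΔS₂ = −mL/T_tr = −26.1 × 329 / 273.1 = -31.44 J/K.
ΔS_total = (-5.726) + (-31.44) = -37.2 J/K.

ΔS = -37.2 J/K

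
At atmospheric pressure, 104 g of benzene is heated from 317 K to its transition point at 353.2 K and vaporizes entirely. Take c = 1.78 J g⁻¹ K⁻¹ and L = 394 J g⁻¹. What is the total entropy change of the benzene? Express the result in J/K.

Warming step: ΔS₁ = m c ln(T_tr/T_i) = 104 × 1.78 × ln(353.2/317) = 20.02 J/K.
Phase change: ΔS₂ = +mL/T_tr = 104 × 394 / 353.2 = 116 J/K.
ΔS_total = (20.02) + (116) = 136 J/K.

ΔS = 136 J/K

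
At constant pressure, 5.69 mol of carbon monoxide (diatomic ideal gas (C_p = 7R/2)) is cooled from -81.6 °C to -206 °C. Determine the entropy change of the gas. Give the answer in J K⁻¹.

In kelvin: T₁ = 191.55 K, T₂ = 67.15 K. At constant pressure, ΔS = nC_p ln(T₂/T₁) with C_p = 7R/2 = 29.1 J mol⁻¹ K⁻¹.
ΔS = 5.69 × 29.1 × ln(67.15/191.55) = -174 J/K.

ΔS = -174 J/K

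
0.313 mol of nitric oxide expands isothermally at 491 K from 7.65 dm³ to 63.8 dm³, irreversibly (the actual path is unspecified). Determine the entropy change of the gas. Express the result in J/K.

Entropy is a state function, so ΔS_gas depends only on the end states.
For an isothermal ideal gas ΔS_gas = nR ln(V₂/V₁) = 0.313 × 8.314 × ln(63.8/7.65) = 5.52 J/K.

ΔS_gas = 5.52 J/K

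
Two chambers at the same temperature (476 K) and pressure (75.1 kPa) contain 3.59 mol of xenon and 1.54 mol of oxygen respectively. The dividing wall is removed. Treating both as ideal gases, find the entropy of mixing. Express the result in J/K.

ΔS_mix = 26.1 J/K

Mole fractions: x_A = 3.59/5.13 = 0.7, x_B = 0.3.
ΔS_mix = −R(n_A ln x_A + n_B ln x_B) = −8.314 × (3.59 ln 0.7 + 1.54 ln 0.3) = 26.1 J/K.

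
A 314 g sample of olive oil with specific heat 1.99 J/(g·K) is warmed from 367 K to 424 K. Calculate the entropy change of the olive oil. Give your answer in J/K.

ΔS = ∫dQ_rev/T = m c ln(T₂/T₁) = 314 × 1.99 × ln(424/367) = 90.2 J/K.

ΔS = 90.2 J/K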